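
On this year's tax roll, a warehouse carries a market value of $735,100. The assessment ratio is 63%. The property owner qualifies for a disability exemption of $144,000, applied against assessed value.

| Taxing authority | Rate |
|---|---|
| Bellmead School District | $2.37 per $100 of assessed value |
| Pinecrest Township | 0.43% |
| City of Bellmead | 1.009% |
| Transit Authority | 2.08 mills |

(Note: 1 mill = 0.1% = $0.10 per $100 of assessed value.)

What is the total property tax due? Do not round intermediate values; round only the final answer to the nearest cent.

Assessed value = $735,100 × 0.63 = $463,113
Taxable value = $463,113 − $144,000 = $319,113
Bellmead School District: $319,113 × 0.0237 = $7,562.9781
Pinecrest Township: $319,113 × 0.0043 = $1,372.1859
City of Bellmead: $319,113 × 0.01009 = $3,219.85017
Transit Authority: $319,113 × 0.00208 = $663.75504
Total = $12,818.76921

$12,818.77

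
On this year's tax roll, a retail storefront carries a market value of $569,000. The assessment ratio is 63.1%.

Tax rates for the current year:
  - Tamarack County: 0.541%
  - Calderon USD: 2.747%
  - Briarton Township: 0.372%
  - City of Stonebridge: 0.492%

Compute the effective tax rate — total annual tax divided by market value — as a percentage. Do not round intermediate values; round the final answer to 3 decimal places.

Assessed value = $569,000 × 0.631 = $359,039
Tamarack County: $359,039 × 0.00541 = $1,942.40099
Calderon USD: $359,039 × 0.02747 = $9,862.80133
Briarton Township: $359,039 × 0.00372 = $1,335.62508
City of Stonebridge: $359,039 × 0.00492 = $1,766.47188
Total tax = $14,907.29928
Effective rate = $14,907.29928 ÷ $569,000 = 2.620% of market value

2.620%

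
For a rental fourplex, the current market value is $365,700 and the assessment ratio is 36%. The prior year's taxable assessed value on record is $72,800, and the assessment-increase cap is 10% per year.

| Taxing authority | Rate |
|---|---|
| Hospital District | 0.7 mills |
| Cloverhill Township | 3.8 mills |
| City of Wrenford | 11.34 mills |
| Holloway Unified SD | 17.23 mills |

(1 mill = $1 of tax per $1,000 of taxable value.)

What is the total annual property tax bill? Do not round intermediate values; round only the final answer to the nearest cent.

Uncapped assessed value = $365,700 × 0.36 = $131,652
Cap limit = $72,800 × 1.1 = $80,080
Taxable assessed value = min($131,652, $80,080) = $80,080 (cap binds)
Hospital District: $80,080 × 0.0007 = $56.056
Cloverhill Township: $80,080 × 0.0038 = $304.304
City of Wrenford: $80,080 × 0.01134 = $908.1072
Holloway Unified SD: $80,080 × 0.01723 = $1,379.7784
Total = $2,648.2456

$2,648.25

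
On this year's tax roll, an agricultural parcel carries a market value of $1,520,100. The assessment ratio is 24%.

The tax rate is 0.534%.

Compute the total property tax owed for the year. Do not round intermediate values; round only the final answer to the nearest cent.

$1,948.16

Assessed value = $1,520,100 × 0.24 = $364,824
Tax = $364,824 × 0.00534 = $1,948.16016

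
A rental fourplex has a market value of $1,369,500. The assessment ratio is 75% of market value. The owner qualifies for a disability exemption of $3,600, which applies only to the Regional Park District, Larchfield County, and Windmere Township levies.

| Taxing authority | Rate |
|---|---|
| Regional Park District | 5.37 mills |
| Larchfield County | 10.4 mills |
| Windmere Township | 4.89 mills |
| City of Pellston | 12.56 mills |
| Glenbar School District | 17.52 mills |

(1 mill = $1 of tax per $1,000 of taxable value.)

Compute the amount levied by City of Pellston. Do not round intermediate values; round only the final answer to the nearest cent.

$12,900.69

Assessed value = $1,369,500 × 0.75 = $1,027,125
City of Pellston taxable value = $1,027,125 (exemption does not apply)
City of Pellston levy = $1,027,125 × 0.01256 = $12,900.69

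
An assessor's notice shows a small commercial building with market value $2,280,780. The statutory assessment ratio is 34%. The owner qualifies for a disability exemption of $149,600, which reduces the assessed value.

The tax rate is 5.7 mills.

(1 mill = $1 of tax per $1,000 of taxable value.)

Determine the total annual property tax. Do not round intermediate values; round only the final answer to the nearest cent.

Assessed value = $2,280,780 × 0.34 = $775,465.2
Taxable value = $775,465.2 − $149,600 = $625,865.2
Tax = $625,865.2 × 0.0057 = $3,567.43164

$3,567.43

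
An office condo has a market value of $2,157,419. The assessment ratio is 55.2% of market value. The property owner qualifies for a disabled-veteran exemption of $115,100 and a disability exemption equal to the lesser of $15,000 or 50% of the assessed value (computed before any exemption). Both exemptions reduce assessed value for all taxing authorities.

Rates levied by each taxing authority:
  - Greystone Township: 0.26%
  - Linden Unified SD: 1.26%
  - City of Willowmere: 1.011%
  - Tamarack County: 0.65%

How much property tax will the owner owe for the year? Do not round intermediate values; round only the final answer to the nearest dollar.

Assessed value = $2,157,419 × 0.552 = $1,190,895.288
Disability exemption = min($15,000, 50% × $1,190,895.288) = min($15,000, $595,447.644) = $15,000 (dollar cap binds)
Taxable value = $1,190,895.288 − $115,100 − $15,000 = $1,060,795.288
Greystone Township: $1,060,795.288 × 0.0026 = $2,758.0677488
Linden Unified SD: $1,060,795.288 × 0.0126 = $13,366.0206288
City of Willowmere: $1,060,795.288 × 0.01011 = $10,724.64036168
Tamarack County: $1,060,795.288 × 0.0065 = $6,895.169372
Total = $33,743.89811128

$33,744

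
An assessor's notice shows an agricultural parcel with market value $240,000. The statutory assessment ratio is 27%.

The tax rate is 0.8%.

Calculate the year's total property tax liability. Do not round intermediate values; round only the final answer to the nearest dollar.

$518

Assessed value = $240,000 × 0.27 = $64,800
Tax = $64,800 × 0.008 = $518.4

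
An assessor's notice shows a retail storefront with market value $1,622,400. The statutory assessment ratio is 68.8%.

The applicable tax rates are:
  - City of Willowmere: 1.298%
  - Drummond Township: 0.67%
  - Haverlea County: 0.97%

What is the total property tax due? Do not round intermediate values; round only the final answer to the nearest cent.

$32,794.29

Assessed value = $1,622,400 × 0.688 = $1,116,211.2
City of Willowmere: $1,116,211.2 × 0.01298 = $14,488.421376
Drummond Township: $1,116,211.2 × 0.0067 = $7,478.61504
Haverlea County: $1,116,211.2 × 0.0097 = $10,827.24864
Total = $14,488.421376 + $7,478.61504 + $10,827.24864 = $32,794.285056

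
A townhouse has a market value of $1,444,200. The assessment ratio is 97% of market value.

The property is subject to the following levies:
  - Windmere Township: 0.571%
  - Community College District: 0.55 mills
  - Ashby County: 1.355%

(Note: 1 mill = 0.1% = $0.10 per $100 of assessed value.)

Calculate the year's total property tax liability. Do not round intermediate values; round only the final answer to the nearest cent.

Assessed value = $1,444,200 × 0.97 = $1,400,874
Windmere Township: $1,400,874 × 0.00571 = $7,998.99054
Community College District: $1,400,874 × 0.00055 = $770.4807
Ashby County: $1,400,874 × 0.01355 = $18,981.8427
Total = $27,751.31394

$27,751.31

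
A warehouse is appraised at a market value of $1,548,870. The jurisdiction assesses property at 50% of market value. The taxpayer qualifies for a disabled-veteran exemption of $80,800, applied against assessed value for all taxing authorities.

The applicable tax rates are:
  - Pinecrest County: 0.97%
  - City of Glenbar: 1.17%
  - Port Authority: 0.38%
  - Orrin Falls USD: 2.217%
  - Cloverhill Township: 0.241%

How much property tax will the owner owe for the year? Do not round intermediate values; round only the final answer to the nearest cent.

$34,529.15

Assessed value = $1,548,870 × 0.5 = $774,435
Taxable value = $774,435 − $80,800 = $693,635
Pinecrest County: $693,635 × 0.0097 = $6,728.2595
City of Glenbar: $693,635 × 0.0117 = $8,115.5295
Port Authority: $693,635 × 0.0038 = $2,635.813
Orrin Falls USD: $693,635 × 0.02217 = $15,377.88795
Cloverhill Township: $693,635 × 0.00241 = $1,671.66035
Total = $6,728.2595 + $8,115.5295 + $2,635.813 + $15,377.88795 + $1,671.66035 = $34,529.1503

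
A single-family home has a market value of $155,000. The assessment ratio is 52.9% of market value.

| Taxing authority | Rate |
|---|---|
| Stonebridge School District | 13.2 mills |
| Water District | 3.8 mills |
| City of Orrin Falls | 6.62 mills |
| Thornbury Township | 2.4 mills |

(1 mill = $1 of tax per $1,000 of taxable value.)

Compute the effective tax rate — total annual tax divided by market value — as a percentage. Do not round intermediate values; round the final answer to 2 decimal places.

Assessed value = $155,000 × 0.529 = $81,995
Stonebridge School District: $81,995 × 0.0132 = $1,082.334
Water District: $81,995 × 0.0038 = $311.581
City of Orrin Falls: $81,995 × 0.00662 = $542.8069
Thornbury Township: $81,995 × 0.0024 = $196.788
Total tax = $2,133.5099
Effective rate = $2,133.5099 ÷ $155,000 = 1.38% of market value

1.38%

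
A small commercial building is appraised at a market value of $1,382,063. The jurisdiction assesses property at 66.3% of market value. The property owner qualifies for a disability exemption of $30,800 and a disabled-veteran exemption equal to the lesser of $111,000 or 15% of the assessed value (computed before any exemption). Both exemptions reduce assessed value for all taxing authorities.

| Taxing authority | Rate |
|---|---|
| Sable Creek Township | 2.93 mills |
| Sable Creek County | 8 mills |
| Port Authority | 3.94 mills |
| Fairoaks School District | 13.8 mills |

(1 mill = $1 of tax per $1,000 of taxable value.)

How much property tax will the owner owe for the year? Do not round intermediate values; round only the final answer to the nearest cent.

Assessed value = $1,382,063 × 0.663 = $916,307.769
Disabled-veteran exemption = min($111,000, 15% × $916,307.769) = min($111,000, $137,446.16535) = $111,000 (dollar cap binds)
Taxable value = $916,307.769 − $30,800 − $111,000 = $774,507.769
Sable Creek Township: $774,507.769 × 0.00293 = $2,269.30776317
Sable Creek County: $774,507.769 × 0.008 = $6,196.062152
Port Authority: $774,507.769 × 0.00394 = $3,051.56060986
Fairoaks School District: $774,507.769 × 0.0138 = $10,688.2072122
Total = $22,205.13773723

$22,205.14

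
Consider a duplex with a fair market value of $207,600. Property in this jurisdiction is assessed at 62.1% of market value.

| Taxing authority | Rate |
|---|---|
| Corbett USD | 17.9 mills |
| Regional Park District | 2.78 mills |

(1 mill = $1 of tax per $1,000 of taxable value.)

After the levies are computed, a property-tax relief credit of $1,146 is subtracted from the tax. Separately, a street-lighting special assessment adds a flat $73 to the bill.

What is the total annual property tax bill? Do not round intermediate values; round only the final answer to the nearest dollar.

$1,593

Assessed value = $207,600 × 0.621 = $128,919.6
Corbett USD: $128,919.6 × 0.0179 = $2,307.66084
Regional Park District: $128,919.6 × 0.00278 = $358.396488
Levies subtotal = $2,666.057328
After credit = $2,666.057328 − $1,146 = $1,520.057328
Total = $1,520.057328 + $73 = $1,593.057328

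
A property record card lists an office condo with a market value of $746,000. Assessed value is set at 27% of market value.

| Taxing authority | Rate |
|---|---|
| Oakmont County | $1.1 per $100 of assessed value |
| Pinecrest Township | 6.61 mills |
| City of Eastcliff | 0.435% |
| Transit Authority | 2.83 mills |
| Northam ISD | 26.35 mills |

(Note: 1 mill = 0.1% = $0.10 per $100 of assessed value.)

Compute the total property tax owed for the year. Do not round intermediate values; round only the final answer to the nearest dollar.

$10,301

Assessed value = $746,000 × 0.27 = $201,420
Oakmont County: $201,420 × 0.011 = $2,215.62
Pinecrest Township: $201,420 × 0.00661 = $1,331.3862
City of Eastcliff: $201,420 × 0.00435 = $876.177
Transit Authority: $201,420 × 0.00283 = $570.0186
Northam ISD: $201,420 × 0.02635 = $5,307.417
Total = $10,300.6188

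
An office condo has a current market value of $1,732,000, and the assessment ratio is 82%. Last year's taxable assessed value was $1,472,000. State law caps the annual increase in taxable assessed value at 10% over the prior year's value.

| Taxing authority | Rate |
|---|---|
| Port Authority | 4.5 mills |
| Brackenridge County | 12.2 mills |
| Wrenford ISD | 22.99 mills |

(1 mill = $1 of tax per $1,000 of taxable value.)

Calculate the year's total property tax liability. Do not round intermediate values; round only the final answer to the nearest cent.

Uncapped assessed value = $1,732,000 × 0.82 = $1,420,240
Cap limit = $1,472,000 × 1.1 = $1,619,200
Taxable assessed value = min($1,420,240, $1,619,200) = $1,420,240 (cap does not bind)
Port Authority: $1,420,240 × 0.0045 = $6,391.08
Brackenridge County: $1,420,240 × 0.0122 = $17,326.928
Wrenford ISD: $1,420,240 × 0.02299 = $32,651.3176
Total = $56,369.3256

$56,369.33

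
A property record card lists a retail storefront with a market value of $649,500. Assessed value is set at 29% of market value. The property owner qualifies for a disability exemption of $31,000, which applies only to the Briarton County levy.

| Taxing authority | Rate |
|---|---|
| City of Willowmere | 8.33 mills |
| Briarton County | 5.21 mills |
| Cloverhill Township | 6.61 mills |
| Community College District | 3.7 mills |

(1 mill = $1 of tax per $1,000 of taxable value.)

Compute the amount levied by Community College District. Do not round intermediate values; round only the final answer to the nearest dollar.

$697

Assessed value = $649,500 × 0.29 = $188,355
Community College District taxable value = $188,355 (exemption does not apply)
Community College District levy = $188,355 × 0.0037 = $696.9135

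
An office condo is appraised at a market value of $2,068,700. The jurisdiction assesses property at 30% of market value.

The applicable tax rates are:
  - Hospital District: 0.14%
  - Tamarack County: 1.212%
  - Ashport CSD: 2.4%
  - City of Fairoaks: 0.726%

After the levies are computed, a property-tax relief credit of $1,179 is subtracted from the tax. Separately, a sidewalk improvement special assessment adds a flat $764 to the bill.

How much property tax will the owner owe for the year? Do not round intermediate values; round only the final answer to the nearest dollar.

$27,376

Assessed value = $2,068,700 × 0.3 = $620,610
Hospital District: $620,610 × 0.0014 = $868.854
Tamarack County: $620,610 × 0.01212 = $7,521.7932
Ashport CSD: $620,610 × 0.024 = $14,894.64
City of Fairoaks: $620,610 × 0.00726 = $4,505.6286
Levies subtotal = $27,790.9158
After credit = $27,790.9158 − $1,179 = $26,611.9158
Total = $26,611.9158 + $764 = $27,375.9158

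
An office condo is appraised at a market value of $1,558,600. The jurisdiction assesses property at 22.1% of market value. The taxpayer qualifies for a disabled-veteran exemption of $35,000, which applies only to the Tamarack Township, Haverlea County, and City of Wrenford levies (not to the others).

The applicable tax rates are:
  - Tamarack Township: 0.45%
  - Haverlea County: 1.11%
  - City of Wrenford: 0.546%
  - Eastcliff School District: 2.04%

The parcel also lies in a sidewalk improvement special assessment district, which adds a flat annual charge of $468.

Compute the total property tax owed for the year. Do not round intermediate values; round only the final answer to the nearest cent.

$14,011.82

Assessed value = $1,558,600 × 0.221 = $344,450.6
Tamarack Township: ($344,450.6 − $35,000) × 0.0045 = $309,450.6 × 0.0045 = $1,392.5277
Haverlea County: ($344,450.6 − $35,000) × 0.0111 = $309,450.6 × 0.0111 = $3,434.90166
City of Wrenford: ($344,450.6 − $35,000) × 0.00546 = $309,450.6 × 0.00546 = $1,689.600276
Eastcliff School District: $344,450.6 × 0.0204 = $7,026.79224
Levies subtotal = $13,543.821876
Total = $13,543.821876 + $468 = $14,011.821876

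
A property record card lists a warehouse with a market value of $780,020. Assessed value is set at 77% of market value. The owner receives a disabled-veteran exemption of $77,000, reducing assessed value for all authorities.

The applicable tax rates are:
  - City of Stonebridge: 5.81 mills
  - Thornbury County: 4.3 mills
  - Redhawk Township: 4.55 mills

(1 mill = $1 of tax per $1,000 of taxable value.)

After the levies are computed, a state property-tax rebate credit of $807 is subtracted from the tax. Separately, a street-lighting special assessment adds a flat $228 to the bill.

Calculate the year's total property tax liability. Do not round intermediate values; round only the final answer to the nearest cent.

$7,097.20

Assessed value = $780,020 × 0.77 = $600,615.4
Taxable value = $600,615.4 − $77,000 = $523,615.4
City of Stonebridge: $523,615.4 × 0.00581 = $3,042.205474
Thornbury County: $523,615.4 × 0.0043 = $2,251.54622
Redhawk Township: $523,615.4 × 0.00455 = $2,382.45007
Levies subtotal = $7,676.201764
After credit = $7,676.201764 − $807 = $6,869.201764
Total = $6,869.201764 + $228 = $7,097.201764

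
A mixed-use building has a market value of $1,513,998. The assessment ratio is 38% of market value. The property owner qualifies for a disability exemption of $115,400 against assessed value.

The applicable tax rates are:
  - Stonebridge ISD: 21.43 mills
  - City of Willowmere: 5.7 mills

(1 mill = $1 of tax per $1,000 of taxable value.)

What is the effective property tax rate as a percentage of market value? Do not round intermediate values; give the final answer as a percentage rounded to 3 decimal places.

0.824%

Assessed value = $1,513,998 × 0.38 = $575,319.24
Taxable value = $575,319.24 − $115,400 = $459,919.24
Stonebridge ISD: $459,919.24 × 0.02143 = $9,856.0693132
City of Willowmere: $459,919.24 × 0.0057 = $2,621.539668
Total tax = $12,477.6089812
Effective rate = $12,477.6089812 ÷ $1,513,998 = 0.824% of market value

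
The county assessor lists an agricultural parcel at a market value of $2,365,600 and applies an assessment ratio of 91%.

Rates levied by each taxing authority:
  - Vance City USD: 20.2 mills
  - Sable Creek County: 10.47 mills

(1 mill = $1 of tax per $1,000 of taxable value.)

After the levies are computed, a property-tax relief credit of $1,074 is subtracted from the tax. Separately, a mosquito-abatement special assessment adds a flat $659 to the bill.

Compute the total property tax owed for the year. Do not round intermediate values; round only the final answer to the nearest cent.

$65,608.19

Assessed value = $2,365,600 × 0.91 = $2,152,696
Vance City USD: $2,152,696 × 0.0202 = $43,484.4592
Sable Creek County: $2,152,696 × 0.01047 = $22,538.72712
Levies subtotal = $66,023.18632
After credit = $66,023.18632 − $1,074 = $64,949.18632
Total = $64,949.18632 + $659 = $65,608.18632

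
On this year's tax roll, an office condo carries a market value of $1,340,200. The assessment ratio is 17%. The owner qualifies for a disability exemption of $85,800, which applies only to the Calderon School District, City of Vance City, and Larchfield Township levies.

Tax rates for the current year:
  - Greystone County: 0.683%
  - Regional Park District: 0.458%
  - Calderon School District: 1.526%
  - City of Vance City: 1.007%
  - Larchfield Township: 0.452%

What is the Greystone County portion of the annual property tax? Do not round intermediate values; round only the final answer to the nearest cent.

$1,556.11

Assessed value = $1,340,200 × 0.17 = $227,834
Greystone County taxable value = $227,834 (exemption does not apply)
Greystone County levy = $227,834 × 0.00683 = $1,556.10622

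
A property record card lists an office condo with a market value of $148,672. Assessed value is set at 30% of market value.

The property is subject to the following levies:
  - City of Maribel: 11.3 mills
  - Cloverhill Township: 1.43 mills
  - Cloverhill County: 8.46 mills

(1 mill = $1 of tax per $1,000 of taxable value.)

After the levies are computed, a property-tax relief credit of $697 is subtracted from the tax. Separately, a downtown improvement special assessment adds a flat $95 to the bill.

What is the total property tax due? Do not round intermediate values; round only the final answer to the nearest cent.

Assessed value = $148,672 × 0.3 = $44,601.6
City of Maribel: $44,601.6 × 0.0113 = $503.99808
Cloverhill Township: $44,601.6 × 0.00143 = $63.780288
Cloverhill County: $44,601.6 × 0.00846 = $377.329536
Levies subtotal = $945.107904
After credit = $945.107904 − $697 = $248.107904
Total = $248.107904 + $95 = $343.107904

$343.11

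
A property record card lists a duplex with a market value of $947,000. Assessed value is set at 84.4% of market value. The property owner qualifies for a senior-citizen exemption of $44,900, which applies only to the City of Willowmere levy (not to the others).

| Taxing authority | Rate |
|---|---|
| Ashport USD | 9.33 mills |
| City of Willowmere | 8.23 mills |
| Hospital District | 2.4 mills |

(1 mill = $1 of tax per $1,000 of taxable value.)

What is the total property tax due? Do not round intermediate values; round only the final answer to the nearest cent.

Assessed value = $947,000 × 0.844 = $799,268
Ashport USD: $799,268 × 0.00933 = $7,457.17044
City of Willowmere: ($799,268 − $44,900) × 0.00823 = $754,368 × 0.00823 = $6,208.44864
Hospital District: $799,268 × 0.0024 = $1,918.2432
Total = $15,583.86228

$15,583.86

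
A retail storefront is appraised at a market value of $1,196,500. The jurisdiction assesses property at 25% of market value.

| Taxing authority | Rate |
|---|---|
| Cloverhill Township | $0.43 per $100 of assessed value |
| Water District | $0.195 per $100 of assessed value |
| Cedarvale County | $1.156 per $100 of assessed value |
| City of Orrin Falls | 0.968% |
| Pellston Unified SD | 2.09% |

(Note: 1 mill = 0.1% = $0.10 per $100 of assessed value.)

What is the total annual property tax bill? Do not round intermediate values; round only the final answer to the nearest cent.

Assessed value = $1,196,500 × 0.25 = $299,125
Cloverhill Township: $299,125 × 0.0043 = $1,286.2375
Water District: $299,125 × 0.00195 = $583.29375
Cedarvale County: $299,125 × 0.01156 = $3,457.885
City of Orrin Falls: $299,125 × 0.00968 = $2,895.53
Pellston Unified SD: $299,125 × 0.0209 = $6,251.7125
Total = $14,474.65875

$14,474.66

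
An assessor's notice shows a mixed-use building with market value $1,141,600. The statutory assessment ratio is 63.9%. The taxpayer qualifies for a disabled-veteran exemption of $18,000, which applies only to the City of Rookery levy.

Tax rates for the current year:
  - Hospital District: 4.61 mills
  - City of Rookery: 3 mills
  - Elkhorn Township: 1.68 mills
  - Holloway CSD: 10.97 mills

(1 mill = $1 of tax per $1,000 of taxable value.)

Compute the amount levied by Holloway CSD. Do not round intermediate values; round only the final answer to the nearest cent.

Assessed value = $1,141,600 × 0.639 = $729,482.4
Holloway CSD taxable value = $729,482.4 (exemption does not apply)
Holloway CSD levy = $729,482.4 × 0.01097 = $8,002.421928

$8,002.42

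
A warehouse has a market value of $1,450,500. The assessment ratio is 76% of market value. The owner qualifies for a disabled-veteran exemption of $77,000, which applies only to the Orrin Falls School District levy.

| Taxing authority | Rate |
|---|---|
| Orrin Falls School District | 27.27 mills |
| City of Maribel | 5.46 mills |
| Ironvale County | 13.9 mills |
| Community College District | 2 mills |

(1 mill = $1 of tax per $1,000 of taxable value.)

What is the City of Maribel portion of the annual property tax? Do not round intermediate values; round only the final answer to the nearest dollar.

$6,019

Assessed value = $1,450,500 × 0.76 = $1,102,380
City of Maribel taxable value = $1,102,380 (exemption does not apply)
City of Maribel levy = $1,102,380 × 0.00546 = $6,018.9948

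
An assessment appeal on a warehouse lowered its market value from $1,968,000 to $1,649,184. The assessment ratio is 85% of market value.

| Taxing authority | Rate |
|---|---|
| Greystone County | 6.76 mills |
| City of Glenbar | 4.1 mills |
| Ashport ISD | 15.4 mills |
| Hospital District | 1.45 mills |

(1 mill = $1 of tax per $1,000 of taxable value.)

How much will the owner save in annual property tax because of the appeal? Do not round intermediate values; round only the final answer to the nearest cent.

Old assessed value = $1,968,000 × 0.85 = $1,672,800
New assessed value = $1,649,184 × 0.85 = $1,401,806.4
Combined rate = 0.00676 + 0.0041 + 0.0154 + 0.00145 = 0.02771
Old tax = $1,672,800 × 0.02771 = $46,353.288
New tax = $1,401,806.4 × 0.02771 = $38,844.055344
Reduction = $46,353.288 − $38,844.055344 = $7,509.232656

$7,509.23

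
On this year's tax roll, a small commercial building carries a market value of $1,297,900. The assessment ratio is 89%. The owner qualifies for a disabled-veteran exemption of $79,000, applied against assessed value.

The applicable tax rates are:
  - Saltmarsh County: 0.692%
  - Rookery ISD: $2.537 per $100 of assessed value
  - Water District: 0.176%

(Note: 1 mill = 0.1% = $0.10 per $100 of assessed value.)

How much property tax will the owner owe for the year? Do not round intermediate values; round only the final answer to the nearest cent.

Assessed value = $1,297,900 × 0.89 = $1,155,131
Taxable value = $1,155,131 − $79,000 = $1,076,131
Saltmarsh County: $1,076,131 × 0.00692 = $7,446.82652
Rookery ISD: $1,076,131 × 0.02537 = $27,301.44347
Water District: $1,076,131 × 0.00176 = $1,893.99056
Total = $36,642.26055

$36,642.26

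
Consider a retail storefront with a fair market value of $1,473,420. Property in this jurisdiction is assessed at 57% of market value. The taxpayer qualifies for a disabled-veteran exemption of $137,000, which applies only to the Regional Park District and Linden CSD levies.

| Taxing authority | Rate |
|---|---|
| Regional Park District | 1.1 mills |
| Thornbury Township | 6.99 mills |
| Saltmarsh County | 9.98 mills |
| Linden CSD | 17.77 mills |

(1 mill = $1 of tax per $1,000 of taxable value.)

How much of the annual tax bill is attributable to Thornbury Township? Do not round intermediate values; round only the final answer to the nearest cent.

Assessed value = $1,473,420 × 0.57 = $839,849.4
Thornbury Township taxable value = $839,849.4 (exemption does not apply)
Thornbury Township levy = $839,849.4 × 0.00699 = $5,870.547306

$5,870.55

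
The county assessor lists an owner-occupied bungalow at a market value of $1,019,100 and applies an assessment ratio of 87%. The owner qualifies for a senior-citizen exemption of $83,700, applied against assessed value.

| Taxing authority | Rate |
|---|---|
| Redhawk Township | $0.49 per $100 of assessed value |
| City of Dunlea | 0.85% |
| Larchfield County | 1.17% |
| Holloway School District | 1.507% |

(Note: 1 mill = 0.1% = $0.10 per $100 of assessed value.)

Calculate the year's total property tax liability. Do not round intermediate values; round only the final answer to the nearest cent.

Assessed value = $1,019,100 × 0.87 = $886,617
Taxable value = $886,617 − $83,700 = $802,917
Redhawk Township: $802,917 × 0.0049 = $3,934.2933
City of Dunlea: $802,917 × 0.0085 = $6,824.7945
Larchfield County: $802,917 × 0.0117 = $9,394.1289
Holloway School District: $802,917 × 0.01507 = $12,099.95919
Total = $32,253.17589

$32,253.18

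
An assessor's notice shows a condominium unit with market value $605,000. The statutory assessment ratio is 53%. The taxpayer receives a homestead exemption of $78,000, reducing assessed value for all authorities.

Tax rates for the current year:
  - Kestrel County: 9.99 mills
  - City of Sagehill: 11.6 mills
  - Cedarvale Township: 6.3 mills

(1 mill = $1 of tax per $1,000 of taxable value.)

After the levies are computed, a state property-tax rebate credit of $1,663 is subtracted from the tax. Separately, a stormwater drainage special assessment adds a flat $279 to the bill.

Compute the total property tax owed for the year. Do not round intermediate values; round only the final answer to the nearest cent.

Assessed value = $605,000 × 0.53 = $320,650
Taxable value = $320,650 − $78,000 = $242,650
Kestrel County: $242,650 × 0.00999 = $2,424.0735
City of Sagehill: $242,650 × 0.0116 = $2,814.74
Cedarvale Township: $242,650 × 0.0063 = $1,528.695
Levies subtotal = $6,767.5085
After credit = $6,767.5085 − $1,663 = $5,104.5085
Total = $5,104.5085 + $279 = $5,383.5085

$5,383.51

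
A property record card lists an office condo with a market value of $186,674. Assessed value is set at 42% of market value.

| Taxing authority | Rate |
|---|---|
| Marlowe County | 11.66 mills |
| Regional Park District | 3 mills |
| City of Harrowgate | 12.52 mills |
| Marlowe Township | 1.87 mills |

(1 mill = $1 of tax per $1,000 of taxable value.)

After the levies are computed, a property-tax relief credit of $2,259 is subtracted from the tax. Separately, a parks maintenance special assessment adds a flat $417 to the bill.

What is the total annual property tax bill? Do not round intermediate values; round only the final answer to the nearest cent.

$435.61

Assessed value = $186,674 × 0.42 = $78,403.08
Marlowe County: $78,403.08 × 0.01166 = $914.1799128
Regional Park District: $78,403.08 × 0.003 = $235.20924
City of Harrowgate: $78,403.08 × 0.01252 = $981.6065616
Marlowe Township: $78,403.08 × 0.00187 = $146.6137596
Levies subtotal = $2,277.609474
After credit = $2,277.609474 − $2,259 = $18.609474
Total = $18.609474 + $417 = $435.609474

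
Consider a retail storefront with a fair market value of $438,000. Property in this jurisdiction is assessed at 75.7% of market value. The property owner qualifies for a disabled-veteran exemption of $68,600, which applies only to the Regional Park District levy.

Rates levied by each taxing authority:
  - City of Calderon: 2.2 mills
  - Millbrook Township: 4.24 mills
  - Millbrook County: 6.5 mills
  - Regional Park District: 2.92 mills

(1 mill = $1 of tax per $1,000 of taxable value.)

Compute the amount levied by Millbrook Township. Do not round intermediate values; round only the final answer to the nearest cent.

$1,405.84

Assessed value = $438,000 × 0.757 = $331,566
Millbrook Township taxable value = $331,566 (exemption does not apply)
Millbrook Township levy = $331,566 × 0.00424 = $1,405.83984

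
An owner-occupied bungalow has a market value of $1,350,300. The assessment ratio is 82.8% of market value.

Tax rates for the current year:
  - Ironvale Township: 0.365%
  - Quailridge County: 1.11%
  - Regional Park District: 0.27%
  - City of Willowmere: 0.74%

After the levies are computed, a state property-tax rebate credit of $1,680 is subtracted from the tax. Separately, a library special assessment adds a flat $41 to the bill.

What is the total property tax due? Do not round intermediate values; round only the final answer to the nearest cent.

$26,144.50

Assessed value = $1,350,300 × 0.828 = $1,118,048.4
Ironvale Township: $1,118,048.4 × 0.00365 = $4,080.87666
Quailridge County: $1,118,048.4 × 0.0111 = $12,410.33724
Regional Park District: $1,118,048.4 × 0.0027 = $3,018.73068
City of Willowmere: $1,118,048.4 × 0.0074 = $8,273.55816
Levies subtotal = $27,783.50274
After credit = $27,783.50274 − $1,680 = $26,103.50274
Total = $26,103.50274 + $41 = $26,144.50274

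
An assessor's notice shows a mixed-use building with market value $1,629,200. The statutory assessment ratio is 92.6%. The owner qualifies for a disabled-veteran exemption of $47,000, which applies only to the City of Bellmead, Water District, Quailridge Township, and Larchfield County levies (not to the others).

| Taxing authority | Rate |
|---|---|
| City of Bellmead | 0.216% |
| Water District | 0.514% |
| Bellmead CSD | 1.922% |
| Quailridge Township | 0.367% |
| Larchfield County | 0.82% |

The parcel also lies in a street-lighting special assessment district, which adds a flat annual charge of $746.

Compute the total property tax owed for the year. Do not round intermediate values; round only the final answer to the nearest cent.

Assessed value = $1,629,200 × 0.926 = $1,508,639.2
City of Bellmead: ($1,508,639.2 − $47,000) × 0.00216 = $1,461,639.2 × 0.00216 = $3,157.140672
Water District: ($1,508,639.2 − $47,000) × 0.00514 = $1,461,639.2 × 0.00514 = $7,512.825488
Bellmead CSD: $1,508,639.2 × 0.01922 = $28,996.045424
Quailridge Township: ($1,508,639.2 − $47,000) × 0.00367 = $1,461,639.2 × 0.00367 = $5,364.215864
Larchfield County: ($1,508,639.2 − $47,000) × 0.0082 = $1,461,639.2 × 0.0082 = $11,985.44144
Levies subtotal = $57,015.668888
Total = $57,015.668888 + $746 = $57,761.668888

$57,761.67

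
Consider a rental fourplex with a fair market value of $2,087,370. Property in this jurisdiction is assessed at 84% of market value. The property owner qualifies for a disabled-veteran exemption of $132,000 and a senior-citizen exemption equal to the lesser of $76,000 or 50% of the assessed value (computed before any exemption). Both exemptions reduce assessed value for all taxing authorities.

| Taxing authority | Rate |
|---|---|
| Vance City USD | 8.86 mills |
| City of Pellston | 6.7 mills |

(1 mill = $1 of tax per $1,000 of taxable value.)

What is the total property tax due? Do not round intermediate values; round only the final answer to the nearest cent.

$24,046.28

Assessed value = $2,087,370 × 0.84 = $1,753,390.8
Senior-citizen exemption = min($76,000, 50% × $1,753,390.8) = min($76,000, $876,695.4) = $76,000 (dollar cap binds)
Taxable value = $1,753,390.8 − $132,000 − $76,000 = $1,545,390.8
Vance City USD: $1,545,390.8 × 0.00886 = $13,692.162488
City of Pellston: $1,545,390.8 × 0.0067 = $10,354.11836
Total = $24,046.280848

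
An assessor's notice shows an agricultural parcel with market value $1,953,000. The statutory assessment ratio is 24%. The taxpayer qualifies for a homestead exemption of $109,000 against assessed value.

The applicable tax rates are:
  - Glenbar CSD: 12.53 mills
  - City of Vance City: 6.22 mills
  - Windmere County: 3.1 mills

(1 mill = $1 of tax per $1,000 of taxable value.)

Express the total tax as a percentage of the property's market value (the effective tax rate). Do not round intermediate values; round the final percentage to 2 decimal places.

Assessed value = $1,953,000 × 0.24 = $468,720
Taxable value = $468,720 − $109,000 = $359,720
Glenbar CSD: $359,720 × 0.01253 = $4,507.2916
City of Vance City: $359,720 × 0.00622 = $2,237.4584
Windmere County: $359,720 × 0.0031 = $1,115.132
Total tax = $7,859.882
Effective rate = $7,859.882 ÷ $1,953,000 = 0.40% of market value

0.40%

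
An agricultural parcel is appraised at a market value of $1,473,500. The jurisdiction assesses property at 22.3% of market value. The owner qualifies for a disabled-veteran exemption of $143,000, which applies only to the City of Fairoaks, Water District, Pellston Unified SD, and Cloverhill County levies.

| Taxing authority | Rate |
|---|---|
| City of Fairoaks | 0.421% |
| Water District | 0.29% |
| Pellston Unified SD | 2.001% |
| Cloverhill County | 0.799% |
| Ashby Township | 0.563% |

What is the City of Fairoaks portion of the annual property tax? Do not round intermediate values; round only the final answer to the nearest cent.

$781.34

Assessed value = $1,473,500 × 0.223 = $328,590.5
City of Fairoaks taxable value = $328,590.5 − $143,000 = $185,590.5
City of Fairoaks levy = $185,590.5 × 0.00421 = $781.336005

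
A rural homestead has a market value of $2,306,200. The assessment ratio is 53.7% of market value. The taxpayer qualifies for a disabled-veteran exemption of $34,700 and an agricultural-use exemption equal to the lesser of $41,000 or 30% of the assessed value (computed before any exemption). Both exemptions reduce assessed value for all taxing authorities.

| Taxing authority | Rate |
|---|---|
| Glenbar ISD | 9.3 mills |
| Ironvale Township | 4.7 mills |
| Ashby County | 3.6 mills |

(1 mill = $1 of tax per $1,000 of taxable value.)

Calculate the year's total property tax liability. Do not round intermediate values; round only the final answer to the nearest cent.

Assessed value = $2,306,200 × 0.537 = $1,238,429.4
Agricultural-use exemption = min($41,000, 30% × $1,238,429.4) = min($41,000, $371,528.82) = $41,000 (dollar cap binds)
Taxable value = $1,238,429.4 − $34,700 − $41,000 = $1,162,729.4
Glenbar ISD: $1,162,729.4 × 0.0093 = $10,813.38342
Ironvale Township: $1,162,729.4 × 0.0047 = $5,464.82818
Ashby County: $1,162,729.4 × 0.0036 = $4,185.82584
Total = $20,464.03744

$20,464.04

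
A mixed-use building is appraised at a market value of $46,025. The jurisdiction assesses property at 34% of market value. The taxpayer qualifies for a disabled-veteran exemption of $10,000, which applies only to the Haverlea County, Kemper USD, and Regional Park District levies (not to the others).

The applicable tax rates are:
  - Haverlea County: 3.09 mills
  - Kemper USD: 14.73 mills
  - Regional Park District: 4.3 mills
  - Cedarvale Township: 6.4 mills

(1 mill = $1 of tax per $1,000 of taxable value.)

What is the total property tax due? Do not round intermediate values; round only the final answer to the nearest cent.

$225.10

Assessed value = $46,025 × 0.34 = $15,648.5
Haverlea County: ($15,648.5 − $10,000) × 0.00309 = $5,648.5 × 0.00309 = $17.453865
Kemper USD: ($15,648.5 − $10,000) × 0.01473 = $5,648.5 × 0.01473 = $83.202405
Regional Park District: ($15,648.5 − $10,000) × 0.0043 = $5,648.5 × 0.0043 = $24.28855
Cedarvale Township: $15,648.5 × 0.0064 = $100.1504
Total = $225.09522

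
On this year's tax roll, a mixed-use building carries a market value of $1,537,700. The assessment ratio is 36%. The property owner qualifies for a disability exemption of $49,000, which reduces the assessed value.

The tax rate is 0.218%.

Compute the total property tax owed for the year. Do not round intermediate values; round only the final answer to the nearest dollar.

$1,100

Assessed value = $1,537,700 × 0.36 = $553,572
Taxable value = $553,572 − $49,000 = $504,572
Tax = $504,572 × 0.00218 = $1,099.96696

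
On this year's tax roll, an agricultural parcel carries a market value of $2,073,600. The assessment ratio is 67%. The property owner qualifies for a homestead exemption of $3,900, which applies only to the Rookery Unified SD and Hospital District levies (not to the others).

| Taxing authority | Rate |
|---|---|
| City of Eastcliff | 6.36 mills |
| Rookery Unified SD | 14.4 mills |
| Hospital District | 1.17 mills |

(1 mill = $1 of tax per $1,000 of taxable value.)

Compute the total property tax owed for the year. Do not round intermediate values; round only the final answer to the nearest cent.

$30,406.89

Assessed value = $2,073,600 × 0.67 = $1,389,312
City of Eastcliff: $1,389,312 × 0.00636 = $8,836.02432
Rookery Unified SD: ($1,389,312 − $3,900) × 0.0144 = $1,385,412 × 0.0144 = $19,949.9328
Hospital District: ($1,389,312 − $3,900) × 0.00117 = $1,385,412 × 0.00117 = $1,620.93204
Total = $30,406.88916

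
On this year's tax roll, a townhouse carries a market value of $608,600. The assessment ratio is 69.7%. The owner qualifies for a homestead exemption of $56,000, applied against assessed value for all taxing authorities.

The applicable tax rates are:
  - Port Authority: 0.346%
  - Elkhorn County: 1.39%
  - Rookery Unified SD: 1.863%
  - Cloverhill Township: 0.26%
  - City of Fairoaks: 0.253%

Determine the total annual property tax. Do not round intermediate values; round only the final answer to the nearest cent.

$15,140.15

Assessed value = $608,600 × 0.697 = $424,194.2
Taxable value = $424,194.2 − $56,000 = $368,194.2
Port Authority: $368,194.2 × 0.00346 = $1,273.951932
Elkhorn County: $368,194.2 × 0.0139 = $5,117.89938
Rookery Unified SD: $368,194.2 × 0.01863 = $6,859.457946
Cloverhill Township: $368,194.2 × 0.0026 = $957.30492
City of Fairoaks: $368,194.2 × 0.00253 = $931.531326
Total = $1,273.951932 + $5,117.89938 + $6,859.457946 + $957.30492 + $931.531326 = $15,140.145504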